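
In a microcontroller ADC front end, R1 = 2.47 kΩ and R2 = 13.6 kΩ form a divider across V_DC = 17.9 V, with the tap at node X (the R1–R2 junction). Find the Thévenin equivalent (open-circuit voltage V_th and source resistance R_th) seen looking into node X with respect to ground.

V_th is the unloaded tap voltage: V_DC · R2/(R1+R2) = 17.9 × 0.8463 = 15.15 V.
Zeroing V_DC shorts the top of R1 to ground, so R_th = R1 ‖ R2 = 2.090 kΩ.

V_th ≈ 15.1 V, R_th ≈ 2.09 kΩ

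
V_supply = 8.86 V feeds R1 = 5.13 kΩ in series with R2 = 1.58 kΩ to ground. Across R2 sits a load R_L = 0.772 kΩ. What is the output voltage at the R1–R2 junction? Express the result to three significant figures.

V_out ≈ 0.813 V

R2 ‖ R_L = (1.58 × 0.772)/(1.58 + 0.772) = 0.5186 kΩ.
Then V_out = V_supply · R2'/(R1 + R2') = 8.86 × 0.5186/5.649 = 0.8134 V.
(Unloaded it would be 2.09 V; the load pulls it down.)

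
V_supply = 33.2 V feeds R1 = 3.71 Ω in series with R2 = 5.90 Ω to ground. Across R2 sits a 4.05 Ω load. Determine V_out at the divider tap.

V_out ≈ 13.0 V

First combine the lower leg with the load: R2 ‖ R_L = 2.402 Ω.
Voltage divider with the loaded lower leg: V_out = 33.2 × 2.402/(3.71 + 2.402) = 33.2 × 0.3929 = 13.05 V.
(Unloaded it would be 20.4 V; the load pulls it down.)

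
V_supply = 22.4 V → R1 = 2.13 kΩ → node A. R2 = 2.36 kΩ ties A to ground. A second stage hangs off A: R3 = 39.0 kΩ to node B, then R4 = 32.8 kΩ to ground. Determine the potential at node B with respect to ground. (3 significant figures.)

Looking into the second stage from A: R3 + R4 = 71.80 kΩ appears in parallel with R2.
R2 ‖ (R3+R4) = 2.285 kΩ.
V_A = 22.4 × 2.285/(2.13 + 2.285) = 11.59 V.
V_B = V_A × 0.4568 = 5.296 V.

V_B ≈ 5.30 V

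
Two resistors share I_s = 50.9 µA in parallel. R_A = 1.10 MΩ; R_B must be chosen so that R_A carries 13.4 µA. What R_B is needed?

R_B ≈ 0.393 MΩ

In a two-way split, I_A/I_s = R_B/(R_A + R_B).
13.4/50.9 = R_B/(R_A + R_B) → R_B = R_A · (0.2633)/(1 − 0.2633) = 1.10 × 0.3573 = 0.3931 MΩ.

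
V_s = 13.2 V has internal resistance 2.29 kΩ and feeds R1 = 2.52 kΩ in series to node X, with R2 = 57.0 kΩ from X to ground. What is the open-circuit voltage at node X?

R1' = 2.29 + 2.52 = 4.810 kΩ (source resistance + R1).
V_th is the unloaded tap voltage: V_s · R2/(R1'+R2) = 13.2 × 0.9222 = 12.17 V.

V_th ≈ 12.2 V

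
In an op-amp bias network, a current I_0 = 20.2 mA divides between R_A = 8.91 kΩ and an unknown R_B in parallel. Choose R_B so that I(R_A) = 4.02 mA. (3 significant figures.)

In a two-way split, I_A/I_0 = R_B/(R_A + R_B).
With f = 0.1990, R_B = R_A · f/(1−f) = 8.91 × 0.2485 = 2.214 kΩ.

R_B ≈ 2.21 kΩ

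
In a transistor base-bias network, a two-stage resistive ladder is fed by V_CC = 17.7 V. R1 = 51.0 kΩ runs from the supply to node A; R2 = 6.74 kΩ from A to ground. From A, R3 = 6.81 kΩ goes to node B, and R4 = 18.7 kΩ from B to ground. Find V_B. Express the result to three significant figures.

V_B ≈ 1.23 V

The second stage (R3 + R4 = 25.51 kΩ) loads node A in parallel with R2.
Effective lower resistance at A: R2 ‖ 25.51 = 5.331 kΩ.
V_A = 17.7 × 5.331/(51.0 + 5.331) = 1.675 V.
Then the unloaded second divider: V_B = V_A × R4/(R3+R4) = 1.675 × 0.7330 = 1.228 V.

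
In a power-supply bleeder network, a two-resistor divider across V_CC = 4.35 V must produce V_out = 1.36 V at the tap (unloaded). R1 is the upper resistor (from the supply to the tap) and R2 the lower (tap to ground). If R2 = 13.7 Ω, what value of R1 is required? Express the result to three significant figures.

V_out/V_CC = R2/(R1+R2) = 0.3126.
So R1 = R2 · (V_CC/V_out − 1) = 13.7 × (4.35/1.36 − 1) = 13.7 × 2.199 = 30.12 Ω.

R1 ≈ 30.1 Ω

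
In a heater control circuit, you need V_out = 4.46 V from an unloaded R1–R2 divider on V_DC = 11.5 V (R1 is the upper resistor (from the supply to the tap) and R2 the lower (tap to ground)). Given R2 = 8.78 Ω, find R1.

R1 ≈ 13.9 Ω

V_out/V_DC = R2/(R1+R2) = 0.3878.
So R1 = R2 · (V_DC/V_out − 1) = 8.78 × (11.5/4.46 − 1) = 8.78 × 1.578 = 13.86 Ω.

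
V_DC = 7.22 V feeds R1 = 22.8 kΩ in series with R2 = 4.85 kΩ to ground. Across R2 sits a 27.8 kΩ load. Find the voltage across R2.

V_out ≈ 1.11 V

R2 ‖ R_L = (4.85 × 27.8)/(4.85 + 27.8) = 4.130 kΩ.
Now apply the divider: V_out = 7.22 × 0.1533 = 1.107 V.
(Unloaded it would be 1.27 V; the load pulls it down.)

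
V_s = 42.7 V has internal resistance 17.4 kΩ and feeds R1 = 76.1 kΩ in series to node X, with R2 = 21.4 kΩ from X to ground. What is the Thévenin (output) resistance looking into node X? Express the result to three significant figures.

R1' = 17.4 + 76.1 = 93.50 kΩ (source resistance + R1).
Looking into X with the source shorted: R_th = R1'·R2/(R1'+R2) = 93.50 × 21.4/114.9 = 17.41 kΩ.

R_th ≈ 17.4 kΩ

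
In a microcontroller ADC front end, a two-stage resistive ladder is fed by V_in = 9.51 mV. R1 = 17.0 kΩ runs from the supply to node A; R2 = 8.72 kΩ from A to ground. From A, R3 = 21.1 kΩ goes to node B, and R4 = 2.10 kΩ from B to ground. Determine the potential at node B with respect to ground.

The second stage (R3 + R4 = 23.20 kΩ) loads node A in parallel with R2.
Effective lower resistance at A: R2 ‖ 23.20 = 6.338 kΩ.
V_A = 9.51 × 6.338/(17.0 + 6.338) = 2.583 mV.
Stage 2 is unloaded, so V_B = V_A · R4/(R3+R4) = 2.583 × 2.10/23.20 = 0.2338 mV.

V_B ≈ 0.234 mV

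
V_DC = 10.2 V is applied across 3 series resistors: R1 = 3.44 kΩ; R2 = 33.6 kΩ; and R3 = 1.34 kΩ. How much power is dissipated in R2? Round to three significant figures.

ΣR = 38.38 kΩ → I = 10.2/38.38 = 0.2658 mA.
V(R2) = I·R = 8.930 V; P = V·I = 8.930 × 0.2658 = 2.373 mW.

P ≈ 2.37 mW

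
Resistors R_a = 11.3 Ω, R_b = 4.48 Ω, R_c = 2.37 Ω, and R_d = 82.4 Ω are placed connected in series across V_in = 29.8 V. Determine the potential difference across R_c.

Series total: ΣR = 11.3 + 4.48 + 2.37 + 82.4 = 100.6 Ω.
By the voltage-divider rule, V = 29.8 × 2.370/100.6 = 0.7024 V.

V ≈ 0.702 V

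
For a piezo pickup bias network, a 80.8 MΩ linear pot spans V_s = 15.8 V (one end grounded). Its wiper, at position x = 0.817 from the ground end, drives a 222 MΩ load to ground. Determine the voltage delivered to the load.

Lower segment x·R_p = 66.01 MΩ; upper segment (1−x)·R_p = 14.79 MΩ.
Lower segment in parallel with the load: 66.01 ‖ 222 = 50.88 MΩ.
Loaded-divider output: V_out = 15.8 × 0.7748 = 12.24 V.
(Unloaded: V_out = x·V_s = 12.9 V.)

V_out ≈ 12.2 V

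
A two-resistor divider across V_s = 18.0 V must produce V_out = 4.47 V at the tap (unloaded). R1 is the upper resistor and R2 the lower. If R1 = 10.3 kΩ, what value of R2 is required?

V_out/V_s = R2/(R1+R2) = 0.2483.
So R2 = R1 · V_out/(V_s − V_out) = 10.3 × 4.47/(18.0 − 4.47) = 10.3 × 0.3304 = 3.403 kΩ.

R2 ≈ 3.40 kΩ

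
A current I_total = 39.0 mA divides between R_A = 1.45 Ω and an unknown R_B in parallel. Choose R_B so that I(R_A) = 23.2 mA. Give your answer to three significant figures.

R_B ≈ 2.13 Ω

Two-branch current divider: I_A = I_total · R_B/(R_A + R_B).
23.2/39.0 = R_B/(R_A + R_B) → R_B = R_A · (0.5949)/(1 − 0.5949) = 1.45 × 1.468 = 2.129 Ω.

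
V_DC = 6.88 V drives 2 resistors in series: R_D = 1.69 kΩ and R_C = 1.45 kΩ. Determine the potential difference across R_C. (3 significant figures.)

V ≈ 3.18 V

Total series resistance ΣR = 1.69 + 1.45 = 3.140 kΩ.
By the voltage-divider rule, V = 6.88 × 1.450/3.140 = 3.177 V.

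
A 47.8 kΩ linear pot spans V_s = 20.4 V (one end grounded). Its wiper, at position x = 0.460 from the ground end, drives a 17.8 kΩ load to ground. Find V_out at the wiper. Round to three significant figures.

The pot divides into 25.81 kΩ above the wiper and 21.99 kΩ below.
R_L loads the lower segment: effective lower R = 9.837 kΩ.
Then V_out = V_s · 9.837/(25.81 + 9.837) = 5.629 V.

V_out ≈ 5.63 V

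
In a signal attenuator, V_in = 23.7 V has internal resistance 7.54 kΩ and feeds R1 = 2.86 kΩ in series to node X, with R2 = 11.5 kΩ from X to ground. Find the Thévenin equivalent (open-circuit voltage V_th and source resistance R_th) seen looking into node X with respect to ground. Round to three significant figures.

R1' = 7.54 + 2.86 = 10.40 kΩ (source resistance + R1).
V_th is the unloaded tap voltage: V_in · R2/(R1'+R2) = 23.7 × 0.5251 = 12.45 V.
Zeroing V_in shorts the top of R1' to ground, so R_th = R1' ‖ R2 = 5.461 kΩ.

V_th ≈ 12.4 V, R_th ≈ 5.46 kΩ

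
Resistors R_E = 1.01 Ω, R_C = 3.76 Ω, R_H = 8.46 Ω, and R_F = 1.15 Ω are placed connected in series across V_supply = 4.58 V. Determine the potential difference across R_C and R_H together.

Total series resistance ΣR = 1.01 + 3.76 + 8.46 + 1.15 = 14.38 Ω.
R_{R_C..R_H} = 3.76 + 8.46 = 12.22 Ω.
V = V_supply · R/ΣR = 4.58 × 0.8498 = 3.892 V.

V ≈ 3.89 V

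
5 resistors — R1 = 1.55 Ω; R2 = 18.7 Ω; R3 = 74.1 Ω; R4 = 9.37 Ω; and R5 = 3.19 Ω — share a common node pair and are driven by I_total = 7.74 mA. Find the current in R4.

Total conductance ΣG = 1/1.55 + 1/18.7 + 1/74.1 + 1/9.37 + 1/3.19 = 1.132 (units of 1/Ω).
Current divider: I(R4) = I_total · G_k/ΣG = 7.74 × (0.1067/1.132) = 7.74 × 0.09425 = 0.7295 mA.

I ≈ 0.730 mA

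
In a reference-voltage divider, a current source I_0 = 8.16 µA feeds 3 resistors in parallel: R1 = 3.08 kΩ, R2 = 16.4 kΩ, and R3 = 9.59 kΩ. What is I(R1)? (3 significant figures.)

Total conductance ΣG = 1/3.08 + 1/16.4 + 1/9.59 = 0.4899 (units of 1/kΩ).
R1 takes the fraction G_k/ΣG = 0.3247/0.4899 = 0.6627, so I = 8.16 × 0.6627 = 5.408 µA.

I ≈ 5.41 µA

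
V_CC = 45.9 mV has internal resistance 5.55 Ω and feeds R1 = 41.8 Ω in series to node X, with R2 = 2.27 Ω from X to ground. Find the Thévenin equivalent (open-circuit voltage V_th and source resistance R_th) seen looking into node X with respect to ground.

V_th ≈ 2.10 mV, R_th ≈ 2.17 Ω

R1' = 5.55 + 41.8 = 47.35 Ω (source resistance + R1).
V_th is the unloaded tap voltage: V_CC · R2/(R1'+R2) = 45.9 × 0.04575 = 2.100 mV.
Zeroing V_CC shorts the top of R1' to ground, so R_th = R1' ‖ R2 = 2.166 Ω.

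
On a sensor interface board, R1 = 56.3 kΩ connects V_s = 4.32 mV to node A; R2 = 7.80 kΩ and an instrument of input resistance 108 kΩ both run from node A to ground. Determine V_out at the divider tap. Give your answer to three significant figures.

The load sits in parallel with R2, giving an effective lower resistance R2' = R2·R_L/(R2+R_L) = 7.275 kΩ.
Voltage divider with the loaded lower leg: V_out = 4.32 × 7.275/(56.3 + 7.275) = 4.32 × 0.1144 = 0.4943 mV.

V_out ≈ 0.494 mV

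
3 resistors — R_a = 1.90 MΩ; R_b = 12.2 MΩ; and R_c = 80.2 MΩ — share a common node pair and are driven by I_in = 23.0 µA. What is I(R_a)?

Conductances: ΣG = 1/1.90 + 1/12.2 + 1/80.2 = 0.6208 (1/MΩ).
Current divider: I(R_a) = I_in · G_k/ΣG = 23.0 × (0.5263/0.6208) = 23.0 × 0.8479 = 19.50 µA.

I ≈ 19.5 µA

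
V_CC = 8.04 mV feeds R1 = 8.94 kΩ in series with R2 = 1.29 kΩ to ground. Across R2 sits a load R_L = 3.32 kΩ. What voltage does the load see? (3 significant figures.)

V_out ≈ 0.757 mV

The load sits in parallel with R2, giving an effective lower resistance R2' = R2·R_L/(R2+R_L) = 0.9290 kΩ.
Then V_out = V_CC · R2'/(R1 + R2') = 8.04 × 0.9290/9.869 = 0.7568 mV.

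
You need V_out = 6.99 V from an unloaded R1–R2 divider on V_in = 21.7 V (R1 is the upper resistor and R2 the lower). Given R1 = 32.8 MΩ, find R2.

V_out/V_in = R2/(R1+R2) = 0.3221.
So R2 = R1 · V_out/(V_in − V_out) = 32.8 × 6.99/(21.7 − 6.99) = 32.8 × 0.4752 = 15.59 MΩ.

R2 ≈ 15.6 MΩ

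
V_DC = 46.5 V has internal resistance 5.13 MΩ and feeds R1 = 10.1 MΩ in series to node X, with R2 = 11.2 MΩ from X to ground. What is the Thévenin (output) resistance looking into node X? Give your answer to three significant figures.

R1' = 5.13 + 10.1 = 15.23 MΩ (source resistance + R1).
Zeroing V_DC shorts the top of R1' to ground, so R_th = R1' ‖ R2 = 6.454 MΩ.

R_th ≈ 6.45 MΩ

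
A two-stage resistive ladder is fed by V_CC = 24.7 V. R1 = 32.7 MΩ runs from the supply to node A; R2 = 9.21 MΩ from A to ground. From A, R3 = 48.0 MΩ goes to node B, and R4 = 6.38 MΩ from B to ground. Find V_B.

V_B ≈ 0.562 V

The second stage (R3 + R4 = 54.38 MΩ) loads node A in parallel with R2.
R2 ‖ (R3+R4) = 7.876 MΩ.
So V_A = 24.7 × 0.1941 = 4.794 V.
Then the unloaded second divider: V_B = V_A × R4/(R3+R4) = 4.794 × 0.1173 = 0.5625 V.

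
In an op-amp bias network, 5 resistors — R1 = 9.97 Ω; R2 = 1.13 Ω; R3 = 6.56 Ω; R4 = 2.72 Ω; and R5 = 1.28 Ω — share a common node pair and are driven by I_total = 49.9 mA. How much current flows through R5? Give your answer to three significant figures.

ΣG = 1/9.97 + 1/1.13 + 1/6.56 + 1/2.72 + 1/1.28 = 2.287.
R5 takes the fraction G_k/ΣG = 0.7812/2.287 = 0.3417, so I = 49.9 × 0.3417 = 17.05 mA.

I ≈ 17.0 mA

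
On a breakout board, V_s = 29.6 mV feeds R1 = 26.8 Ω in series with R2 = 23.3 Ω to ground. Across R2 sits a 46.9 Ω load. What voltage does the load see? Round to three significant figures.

The load sits in parallel with R2, giving an effective lower resistance R2' = R2·R_L/(R2+R_L) = 15.57 Ω.
Then V_out = V_s · R2'/(R1 + R2') = 29.6 × 15.57/42.37 = 10.88 mV.
(Unloaded it would be 13.8 mV; the load pulls it down.)

V_out ≈ 10.9 mV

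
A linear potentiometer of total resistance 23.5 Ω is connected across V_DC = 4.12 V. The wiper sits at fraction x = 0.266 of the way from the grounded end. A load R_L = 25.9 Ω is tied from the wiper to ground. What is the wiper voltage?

Split the track: R_lower = x·R_p = 6.251 Ω, R_upper = (1−x)·R_p = 17.25 Ω.
(x·R_p) ‖ R_L = 5.036 Ω.
V_out = 4.12 × 5.036/(17.25 + 5.036) = 0.9310 V.

V_out ≈ 0.931 V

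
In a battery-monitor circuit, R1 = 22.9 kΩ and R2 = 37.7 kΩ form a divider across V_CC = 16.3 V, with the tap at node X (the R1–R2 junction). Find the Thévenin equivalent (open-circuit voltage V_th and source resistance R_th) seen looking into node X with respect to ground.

V_th is the unloaded tap voltage: V_CC · R2/(R1+R2) = 16.3 × 0.6221 = 10.14 V.
With V_CC suppressed (replaced by a short), R_th = R1 ‖ R2 = (22.90 × 37.7)/(22.90 + 37.7) = 14.25 kΩ.

V_th ≈ 10.1 V, R_th ≈ 14.2 kΩ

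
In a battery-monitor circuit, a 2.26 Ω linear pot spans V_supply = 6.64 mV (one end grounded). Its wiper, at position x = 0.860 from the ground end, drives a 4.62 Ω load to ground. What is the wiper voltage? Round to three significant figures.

Split the track: R_lower = x·R_p = 1.944 Ω, R_upper = (1−x)·R_p = 0.3164 Ω.
Lower segment in parallel with the load: 1.944 ‖ 4.62 = 1.368 Ω.
Then V_out = V_supply · 1.368/(0.3164 + 1.368) = 5.393 mV.
(Unloaded: V_out = x·V_supply = 5.71 mV.)

V_out ≈ 5.39 mV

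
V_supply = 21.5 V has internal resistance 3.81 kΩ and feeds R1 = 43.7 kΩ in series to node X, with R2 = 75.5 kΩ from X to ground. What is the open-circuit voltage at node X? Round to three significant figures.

V_th ≈ 13.2 V

R1' = 3.81 + 43.7 = 47.51 kΩ (source resistance + R1).
V_th is the unloaded tap voltage: V_supply · R2/(R1'+R2) = 21.5 × 0.6138 = 13.20 V.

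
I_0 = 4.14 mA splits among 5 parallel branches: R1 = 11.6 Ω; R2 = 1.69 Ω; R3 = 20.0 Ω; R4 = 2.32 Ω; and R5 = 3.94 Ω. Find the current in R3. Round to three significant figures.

I ≈ 0.147 mA

Total conductance ΣG = 1/11.6 + 1/1.69 + 1/20.0 + 1/2.32 + 1/3.94 = 1.413 (units of 1/Ω).
Current divider: I(R3) = I_0 · G_k/ΣG = 4.14 × (0.05000/1.413) = 4.14 × 0.03539 = 0.1465 mA.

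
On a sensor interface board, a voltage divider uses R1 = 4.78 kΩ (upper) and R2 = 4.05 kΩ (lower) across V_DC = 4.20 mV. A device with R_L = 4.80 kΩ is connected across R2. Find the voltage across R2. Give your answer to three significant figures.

First combine the lower leg with the load: R2 ‖ R_L = 2.197 kΩ.
Now apply the divider: V_out = 4.20 × 0.3149 = 1.322 mV.
(Unloaded it would be 1.93 mV; the load pulls it down.)

V_out ≈ 1.32 mV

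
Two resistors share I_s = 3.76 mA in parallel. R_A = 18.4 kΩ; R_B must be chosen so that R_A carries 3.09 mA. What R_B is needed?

Two-branch current divider: I_A = I_s · R_B/(R_A + R_B).
3.09/3.76 = R_B/(R_A + R_B) → R_B = R_A · (0.8218)/(1 − 0.8218) = 18.4 × 4.612 = 84.86 kΩ.

R_B ≈ 84.9 kΩ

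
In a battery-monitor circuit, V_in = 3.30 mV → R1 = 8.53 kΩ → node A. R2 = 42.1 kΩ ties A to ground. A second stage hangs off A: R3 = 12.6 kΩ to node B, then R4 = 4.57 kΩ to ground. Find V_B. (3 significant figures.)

Looking into the second stage from A: R3 + R4 = 17.17 kΩ appears in parallel with R2.
R2 ‖ (R3+R4) = 12.20 kΩ.
First divider: V_A = V_in · 12.20/(8.53 + 12.20) = 1.942 mV.
V_B = V_A × 0.2662 = 0.5168 mV.

V_B ≈ 0.517 mV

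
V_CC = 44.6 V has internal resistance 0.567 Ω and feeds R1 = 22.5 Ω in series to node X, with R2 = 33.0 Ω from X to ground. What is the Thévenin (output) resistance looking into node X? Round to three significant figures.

R_th ≈ 13.6 Ω

R1' = 0.567 + 22.5 = 23.07 Ω (source resistance + R1).
Zeroing V_CC shorts the top of R1' to ground, so R_th = R1' ‖ R2 = 13.58 Ω.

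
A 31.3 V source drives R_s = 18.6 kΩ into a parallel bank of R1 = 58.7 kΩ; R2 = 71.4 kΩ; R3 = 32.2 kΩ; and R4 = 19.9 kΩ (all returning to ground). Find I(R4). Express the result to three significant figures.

I ≈ 0.509 mA

Parallel bank: R_p = 1/(1/58.7 + 1/71.4 + 1/32.2 + 1/19.9) = 8.901 kΩ.
Node voltage V_A = V_s · R_p/(R_s + R_p) = 31.3 × 0.3237 = 10.13 V.
I(R4) = V_A / R4 = 10.13/19.9 = 0.5091 mA.
(Equivalently: I_total = 1.138 mA, then current-divider fraction G_k/ΣG = 0.4473.)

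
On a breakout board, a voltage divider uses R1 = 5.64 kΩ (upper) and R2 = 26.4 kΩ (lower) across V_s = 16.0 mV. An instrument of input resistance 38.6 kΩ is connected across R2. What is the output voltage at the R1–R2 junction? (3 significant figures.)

R2 ‖ R_L = (26.4 × 38.6)/(26.4 + 38.6) = 15.68 kΩ.
Then V_out = V_s · R2'/(R1 + R2') = 16.0 × 15.68/21.32 = 11.77 mV.

V_out ≈ 11.8 mV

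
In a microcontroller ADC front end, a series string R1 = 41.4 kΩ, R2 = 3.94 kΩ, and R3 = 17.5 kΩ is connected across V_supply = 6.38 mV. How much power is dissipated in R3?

P ≈ 0.180 nW

ΣR = 62.84 kΩ → I = 6.38/62.84 = 0.1015 µA.
P = I²R = 0.01031 × 17.5 = 0.1804 nW.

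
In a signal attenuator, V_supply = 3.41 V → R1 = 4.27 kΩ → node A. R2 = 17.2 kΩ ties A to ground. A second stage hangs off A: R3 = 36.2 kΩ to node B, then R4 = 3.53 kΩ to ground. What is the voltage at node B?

The second stage (R3 + R4 = 39.73 kΩ) loads node A in parallel with R2.
Effective lower resistance at A: R2 ‖ 39.73 = 12.00 kΩ.
V_A = 3.41 × 12.00/(4.27 + 12.00) = 2.515 V.
V_B = V_A × 0.08885 = 0.2235 V.

V_B ≈ 0.223 V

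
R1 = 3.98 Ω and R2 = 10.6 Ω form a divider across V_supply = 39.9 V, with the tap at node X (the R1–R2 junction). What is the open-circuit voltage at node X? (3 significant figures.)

V_th ≈ 29.0 V

Open-circuit (no load on X): V_th = V_supply · R2/(R1 + R2) = 39.9 × 10.6/(3.980 + 10.6) = 29.01 V.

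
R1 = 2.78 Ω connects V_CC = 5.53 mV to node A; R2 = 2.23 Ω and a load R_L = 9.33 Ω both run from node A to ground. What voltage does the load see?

V_out ≈ 2.17 mV

R2 ‖ R_L = (2.23 × 9.33)/(2.23 + 9.33) = 1.800 Ω.
Now apply the divider: V_out = 5.53 × 0.3930 = 2.173 mV.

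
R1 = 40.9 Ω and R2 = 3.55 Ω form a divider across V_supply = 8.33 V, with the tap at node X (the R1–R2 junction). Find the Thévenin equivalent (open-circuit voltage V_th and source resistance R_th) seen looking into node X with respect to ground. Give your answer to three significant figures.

Open-circuit (no load on X): V_th = V_supply · R2/(R1 + R2) = 8.33 × 3.55/(40.90 + 3.55) = 0.6653 V.
Looking into X with the source shorted: R_th = R1·R2/(R1+R2) = 40.90 × 3.55/44.45 = 3.266 Ω.

V_th ≈ 0.665 V, R_th ≈ 3.27 Ω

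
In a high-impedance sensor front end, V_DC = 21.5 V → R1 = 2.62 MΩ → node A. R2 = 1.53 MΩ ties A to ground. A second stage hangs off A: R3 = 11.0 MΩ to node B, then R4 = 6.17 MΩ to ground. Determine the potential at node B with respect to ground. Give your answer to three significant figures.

V_B ≈ 2.70 V

Node A sees R2 in parallel with the series input of stage 2, R3 + R4 = 17.17 MΩ.
R2 ‖ (R3+R4) = 1.405 MΩ.
So V_A = 21.5 × 0.3490 = 7.504 V.
Then the unloaded second divider: V_B = V_A × R4/(R3+R4) = 7.504 × 0.3593 = 2.697 V.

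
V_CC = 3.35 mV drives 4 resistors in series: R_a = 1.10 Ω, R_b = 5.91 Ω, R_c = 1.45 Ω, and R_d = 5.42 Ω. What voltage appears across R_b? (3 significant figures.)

V ≈ 1.43 mV

Series total: ΣR = 1.10 + 5.91 + 1.45 + 5.42 = 13.88 Ω.
Voltage divider: V = V_CC · (5.910 / 13.88) = 3.35 × 0.4258 = 1.426 mV.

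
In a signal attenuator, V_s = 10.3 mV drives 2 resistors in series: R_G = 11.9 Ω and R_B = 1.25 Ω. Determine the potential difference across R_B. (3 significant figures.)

Total series resistance ΣR = 11.9 + 1.25 = 13.15 Ω.
By the voltage-divider rule, V = 10.3 × 1.250/13.15 = 0.9791 mV.

V ≈ 0.979 mV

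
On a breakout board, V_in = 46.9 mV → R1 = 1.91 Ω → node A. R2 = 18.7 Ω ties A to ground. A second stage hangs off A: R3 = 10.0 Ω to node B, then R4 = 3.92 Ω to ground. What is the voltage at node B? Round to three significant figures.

Node A sees R2 in parallel with the series input of stage 2, R3 + R4 = 13.92 Ω.
R2 ‖ (R3+R4) = 7.980 Ω.
V_A = 46.9 × 7.980/(1.91 + 7.980) = 37.84 mV.
Stage 2 is unloaded, so V_B = V_A · R4/(R3+R4) = 37.84 × 3.92/13.92 = 10.66 mV.

V_B ≈ 10.7 mV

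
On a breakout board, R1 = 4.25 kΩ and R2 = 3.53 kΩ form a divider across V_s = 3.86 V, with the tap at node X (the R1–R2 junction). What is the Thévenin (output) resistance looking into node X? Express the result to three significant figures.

With V_s suppressed (replaced by a short), R_th = R1 ‖ R2 = (4.250 × 3.53)/(4.250 + 3.53) = 1.928 kΩ.

R_th ≈ 1.93 kΩ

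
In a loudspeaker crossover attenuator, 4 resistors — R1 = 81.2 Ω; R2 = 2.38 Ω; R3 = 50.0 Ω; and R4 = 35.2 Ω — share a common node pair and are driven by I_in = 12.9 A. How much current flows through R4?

Total conductance ΣG = 1/81.2 + 1/2.38 + 1/50.0 + 1/35.2 = 0.4809 (units of 1/Ω).
Current divider: I(R4) = I_in · G_k/ΣG = 12.9 × (0.02841/0.4809) = 12.9 × 0.05908 = 0.7621 A.

I ≈ 0.762 A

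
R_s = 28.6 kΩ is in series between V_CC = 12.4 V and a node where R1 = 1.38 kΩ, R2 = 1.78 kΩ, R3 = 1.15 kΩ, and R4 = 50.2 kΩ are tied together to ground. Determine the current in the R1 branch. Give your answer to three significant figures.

I ≈ 0.142 mA

Combine the parallel branches: R_p = (1/1.38 + 1/1.78 + 1/1.15 + 1/50.2)⁻¹ = 0.4596 kΩ.
V_A by voltage divider: V_A = 12.4 × 0.4596/(28.6 + 0.4596) = 0.1961 V.
I(R1) = V_A / R1 = 0.1961/1.38 = 0.1421 mA.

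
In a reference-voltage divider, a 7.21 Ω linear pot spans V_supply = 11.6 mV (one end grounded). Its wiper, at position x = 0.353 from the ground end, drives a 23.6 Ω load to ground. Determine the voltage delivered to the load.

The pot divides into 4.665 Ω above the wiper and 2.545 Ω below.
R_L loads the lower segment: effective lower R = 2.297 Ω.
Then V_out = V_supply · 2.297/(4.665 + 2.297) = 3.828 mV.
(Unloaded: V_out = x·V_supply = 4.09 mV.)

V_out ≈ 3.83 mV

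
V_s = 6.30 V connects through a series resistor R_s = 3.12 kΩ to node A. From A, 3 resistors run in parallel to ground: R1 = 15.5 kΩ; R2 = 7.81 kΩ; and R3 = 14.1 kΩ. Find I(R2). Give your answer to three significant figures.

I ≈ 0.443 mA

Equivalent of the parallel group: R_p = 3.795 kΩ.
V_A = 6.30 × 3.795/6.915 = 3.458 V.
I(R2) = V_A / R2 = 3.458/7.81 = 0.4427 mA.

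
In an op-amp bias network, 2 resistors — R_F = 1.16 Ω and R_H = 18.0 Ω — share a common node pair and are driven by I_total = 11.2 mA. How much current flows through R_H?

I ≈ 0.678 mA

With just two branches, the current splits inversely with resistance.
So I = 11.2 × 1.16/19.16 = 0.6781 mA.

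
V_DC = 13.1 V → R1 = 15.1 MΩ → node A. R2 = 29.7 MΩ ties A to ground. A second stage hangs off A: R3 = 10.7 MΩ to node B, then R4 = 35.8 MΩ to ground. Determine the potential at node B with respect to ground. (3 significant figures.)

V_B ≈ 5.50 V

Node A sees R2 in parallel with the series input of stage 2, R3 + R4 = 46.50 MΩ.
Effective lower resistance at A: R2 ‖ 46.50 = 18.12 MΩ.
V_A = 13.1 × 18.12/(15.1 + 18.12) = 7.146 V.
V_B = V_A × 0.7699 = 5.502 V.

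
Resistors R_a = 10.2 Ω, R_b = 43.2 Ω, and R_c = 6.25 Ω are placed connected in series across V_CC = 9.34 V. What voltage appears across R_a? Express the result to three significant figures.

V ≈ 1.60 V

ΣR = 10.2 + 43.2 + 6.25 = 59.65 Ω.
Voltage divider: V = V_CC · (10.20 / 59.65) = 9.34 × 0.1710 = 1.597 V.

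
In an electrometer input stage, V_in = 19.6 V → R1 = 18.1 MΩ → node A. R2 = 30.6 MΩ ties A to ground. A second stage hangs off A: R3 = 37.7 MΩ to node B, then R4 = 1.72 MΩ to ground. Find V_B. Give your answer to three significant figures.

V_B ≈ 0.417 V

Node A sees R2 in parallel with the series input of stage 2, R3 + R4 = 39.42 MΩ.
Effective lower resistance at A: R2 ‖ 39.42 = 17.23 MΩ.
First divider: V_A = V_in · 17.23/(18.1 + 17.23) = 9.558 V.
Then the unloaded second divider: V_B = V_A × R4/(R3+R4) = 9.558 × 0.04363 = 0.4170 V.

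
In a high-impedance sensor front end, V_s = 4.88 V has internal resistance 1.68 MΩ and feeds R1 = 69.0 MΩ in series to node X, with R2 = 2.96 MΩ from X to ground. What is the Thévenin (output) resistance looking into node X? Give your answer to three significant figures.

R1' = 1.68 + 69.0 = 70.68 MΩ (source resistance + R1).
Looking into X with the source shorted: R_th = R1'·R2/(R1'+R2) = 70.68 × 2.96/73.64 = 2.841 MΩ.

R_th ≈ 2.84 MΩ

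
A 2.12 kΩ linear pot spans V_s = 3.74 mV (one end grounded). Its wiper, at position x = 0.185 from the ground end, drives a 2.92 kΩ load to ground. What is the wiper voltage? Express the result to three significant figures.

V_out ≈ 0.624 mV

Split the track: R_lower = x·R_p = 0.3922 kΩ, R_upper = (1−x)·R_p = 1.728 kΩ.
(x·R_p) ‖ R_L = 0.3458 kΩ.
Loaded-divider output: V_out = 3.74 × 0.1667 = 0.6236 mV.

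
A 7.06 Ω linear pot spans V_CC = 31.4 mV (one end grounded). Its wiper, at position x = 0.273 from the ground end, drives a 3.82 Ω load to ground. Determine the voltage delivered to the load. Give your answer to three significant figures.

The pot divides into 5.133 Ω above the wiper and 1.927 Ω below.
Lower segment in parallel with the load: 1.927 ‖ 3.82 = 1.281 Ω.
V_out = 31.4 × 1.281/(5.133 + 1.281) = 6.272 mV.
(Unloaded: V_out = x·V_CC = 8.57 mV.)

V_out ≈ 6.27 mV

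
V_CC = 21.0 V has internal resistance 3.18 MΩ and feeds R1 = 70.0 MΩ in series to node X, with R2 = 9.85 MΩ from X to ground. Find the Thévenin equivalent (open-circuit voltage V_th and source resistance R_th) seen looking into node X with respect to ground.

V_th ≈ 2.49 V, R_th ≈ 8.68 MΩ

R1' = 3.18 + 70.0 = 73.18 MΩ (source resistance + R1).
V_th is the unloaded tap voltage: V_CC · R2/(R1'+R2) = 21.0 × 0.1186 = 2.491 V.
Zeroing V_CC shorts the top of R1' to ground, so R_th = R1' ‖ R2 = 8.681 MΩ.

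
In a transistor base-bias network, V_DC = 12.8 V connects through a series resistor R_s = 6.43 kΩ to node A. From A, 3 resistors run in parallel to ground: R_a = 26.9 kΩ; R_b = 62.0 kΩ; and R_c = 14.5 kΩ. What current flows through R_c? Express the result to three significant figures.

I ≈ 0.494 mA

Combine the parallel branches: R_p = (1/26.9 + 1/62.0 + 1/14.5)⁻¹ = 8.179 kΩ.
Node voltage V_A = V_DC · R_p/(R_s + R_p) = 12.8 × 0.5599 = 7.166 V.
Branch current I = V_A/R_c = 7.166/14.5 = 0.4942 mA.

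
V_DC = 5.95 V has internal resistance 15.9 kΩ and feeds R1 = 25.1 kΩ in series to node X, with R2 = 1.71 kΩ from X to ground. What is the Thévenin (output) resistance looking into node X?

R_th ≈ 1.64 kΩ

R1' = 15.9 + 25.1 = 41.00 kΩ (source resistance + R1).
Zeroing V_DC shorts the top of R1' to ground, so R_th = R1' ‖ R2 = 1.642 kΩ.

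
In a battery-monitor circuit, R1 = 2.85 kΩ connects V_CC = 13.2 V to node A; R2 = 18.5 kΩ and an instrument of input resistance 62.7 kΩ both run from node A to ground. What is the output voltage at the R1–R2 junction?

V_out ≈ 11.0 V

R2 ‖ R_L = (18.5 × 62.7)/(18.5 + 62.7) = 14.29 kΩ.
Then V_out = V_CC · R2'/(R1 + R2') = 13.2 × 14.29/17.14 = 11.00 V.
(Unloaded it would be 11.4 V; the load pulls it down.)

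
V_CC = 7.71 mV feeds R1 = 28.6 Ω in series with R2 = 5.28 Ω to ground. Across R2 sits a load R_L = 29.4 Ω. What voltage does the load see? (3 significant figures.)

V_out ≈ 1.04 mV

R2 ‖ R_L = (5.28 × 29.4)/(5.28 + 29.4) = 4.476 Ω.
Then V_out = V_CC · R2'/(R1 + R2') = 7.71 × 4.476/33.08 = 1.043 mV.
(Unloaded it would be 1.20 mV; the load pulls it down.)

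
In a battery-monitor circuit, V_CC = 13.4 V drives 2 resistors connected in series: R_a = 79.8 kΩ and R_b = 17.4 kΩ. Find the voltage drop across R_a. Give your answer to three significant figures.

V ≈ 11.0 V

ΣR = 79.8 + 17.4 = 97.20 kΩ.
Voltage divider: V = V_CC · (79.80 / 97.20) = 13.4 × 0.8210 = 11.00 V.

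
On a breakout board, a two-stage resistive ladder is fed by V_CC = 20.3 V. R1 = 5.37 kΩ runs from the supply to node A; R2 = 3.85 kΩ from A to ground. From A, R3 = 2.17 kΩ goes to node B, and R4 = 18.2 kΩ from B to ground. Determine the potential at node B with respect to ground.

V_B ≈ 6.82 V

The second stage (R3 + R4 = 20.37 kΩ) loads node A in parallel with R2.
Effective lower resistance at A: R2 ‖ 20.37 = 3.238 kΩ.
V_A = 20.3 × 3.238/(5.37 + 3.238) = 7.636 V.
Stage 2 is unloaded, so V_B = V_A · R4/(R3+R4) = 7.636 × 18.2/20.37 = 6.823 V.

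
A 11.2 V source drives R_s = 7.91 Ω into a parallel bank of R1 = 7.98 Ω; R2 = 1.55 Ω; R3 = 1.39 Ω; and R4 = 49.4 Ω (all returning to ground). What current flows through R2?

I ≈ 0.558 A

Parallel bank: R_p = 1/(1/7.98 + 1/1.55 + 1/1.39 + 1/49.4) = 0.6622 Ω.
V_A by voltage divider: V_A = 11.2 × 0.6622/(7.91 + 0.6622) = 0.8652 V.
I(R2) = V_A / R2 = 0.8652/1.55 = 0.5582 A.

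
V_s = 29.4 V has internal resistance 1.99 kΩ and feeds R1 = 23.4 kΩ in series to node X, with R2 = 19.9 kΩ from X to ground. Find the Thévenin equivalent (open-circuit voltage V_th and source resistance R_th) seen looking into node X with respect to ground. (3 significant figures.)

R1' = 1.99 + 23.4 = 25.39 kΩ (source resistance + R1).
Open-circuit (no load on X): V_th = V_s · R2/(R1' + R2) = 29.4 × 19.9/(25.39 + 19.9) = 12.92 V.
Looking into X with the source shorted: R_th = R1'·R2/(R1'+R2) = 25.39 × 19.9/45.29 = 11.16 kΩ.

V_th ≈ 12.9 V, R_th ≈ 11.2 kΩ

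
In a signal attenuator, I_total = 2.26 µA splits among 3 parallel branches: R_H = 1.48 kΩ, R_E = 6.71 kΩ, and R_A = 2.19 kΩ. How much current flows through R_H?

ΣG = 1/1.48 + 1/6.71 + 1/2.19 = 1.281.
R_H takes the fraction G_k/ΣG = 0.6757/1.281 = 0.5273, so I = 2.26 × 0.5273 = 1.192 µA.

I ≈ 1.19 µA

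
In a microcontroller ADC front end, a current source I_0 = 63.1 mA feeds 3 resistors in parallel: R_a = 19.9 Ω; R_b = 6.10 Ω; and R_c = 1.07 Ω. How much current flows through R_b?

I ≈ 9.00 mA

Conductances: ΣG = 1/19.9 + 1/6.10 + 1/1.07 = 1.149 (1/Ω).
Current divider: I(R_b) = I_0 · G_k/ΣG = 63.1 × (0.1639/1.149) = 63.1 × 0.1427 = 9.005 mA.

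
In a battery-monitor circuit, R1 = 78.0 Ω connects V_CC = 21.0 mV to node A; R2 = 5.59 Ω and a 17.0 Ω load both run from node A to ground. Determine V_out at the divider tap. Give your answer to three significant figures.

R2 ‖ R_L = (5.59 × 17.0)/(5.59 + 17.0) = 4.207 Ω.
Voltage divider with the loaded lower leg: V_out = 21.0 × 4.207/(78.0 + 4.207) = 21.0 × 0.05117 = 1.075 mV.
(Unloaded it would be 1.40 mV; the load pulls it down.)

V_out ≈ 1.07 mV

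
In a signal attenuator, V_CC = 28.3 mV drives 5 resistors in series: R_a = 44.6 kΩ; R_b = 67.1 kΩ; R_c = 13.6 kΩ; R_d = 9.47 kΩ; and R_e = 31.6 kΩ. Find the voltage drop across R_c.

Series total: ΣR = 44.6 + 67.1 + 13.6 + 9.47 + 31.6 = 166.4 kΩ.
V = V_CC · R/ΣR = 28.3 × 0.08175 = 2.313 mV.

V ≈ 2.31 mV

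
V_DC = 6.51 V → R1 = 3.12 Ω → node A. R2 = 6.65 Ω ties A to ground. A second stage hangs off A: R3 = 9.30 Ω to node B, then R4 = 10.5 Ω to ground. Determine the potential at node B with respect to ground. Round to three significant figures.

V_B ≈ 2.12 V

Looking into the second stage from A: R3 + R4 = 19.80 Ω appears in parallel with R2.
R2 ‖ (R3+R4) = 4.978 Ω.
So V_A = 6.51 × 0.6147 = 4.002 V.
V_B = V_A × 0.5303 = 2.122 V.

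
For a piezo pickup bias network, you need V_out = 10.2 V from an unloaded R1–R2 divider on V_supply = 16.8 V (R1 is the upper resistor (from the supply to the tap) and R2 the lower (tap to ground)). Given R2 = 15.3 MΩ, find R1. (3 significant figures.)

R1 ≈ 9.90 MΩ

The divider ratio is R2/(R1+R2) = 10.2/16.8 = 0.6071.
So R1 = R2 · (V_supply/V_out − 1) = 15.3 × (16.8/10.2 − 1) = 15.3 × 0.6471 = 9.900 MΩ.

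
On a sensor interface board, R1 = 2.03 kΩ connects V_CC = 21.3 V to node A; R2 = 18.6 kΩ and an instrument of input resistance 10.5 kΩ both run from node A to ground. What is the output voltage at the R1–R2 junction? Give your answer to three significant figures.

V_out ≈ 16.4 V

First combine the lower leg with the load: R2 ‖ R_L = 6.711 kΩ.
Then V_out = V_CC · R2'/(R1 + R2') = 21.3 × 6.711/8.741 = 16.35 V.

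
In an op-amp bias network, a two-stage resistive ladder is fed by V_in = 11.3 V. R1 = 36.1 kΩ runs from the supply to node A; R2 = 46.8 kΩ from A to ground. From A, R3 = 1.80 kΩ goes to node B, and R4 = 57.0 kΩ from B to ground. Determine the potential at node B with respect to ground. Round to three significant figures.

Node A sees R2 in parallel with the series input of stage 2, R3 + R4 = 58.80 kΩ.
R2 ‖ (R3+R4) = 26.06 kΩ.
First divider: V_A = V_in · 26.06/(36.1 + 26.06) = 4.737 V.
Then the unloaded second divider: V_B = V_A × R4/(R3+R4) = 4.737 × 0.9694 = 4.592 V.

V_B ≈ 4.59 V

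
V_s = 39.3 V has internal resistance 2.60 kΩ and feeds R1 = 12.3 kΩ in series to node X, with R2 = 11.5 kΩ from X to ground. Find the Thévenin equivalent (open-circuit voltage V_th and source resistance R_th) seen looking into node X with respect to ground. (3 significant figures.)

V_th ≈ 17.1 V, R_th ≈ 6.49 kΩ

R1' = 2.60 + 12.3 = 14.90 kΩ (source resistance + R1).
Open-circuit (no load on X): V_th = V_s · R2/(R1' + R2) = 39.3 × 11.5/(14.90 + 11.5) = 17.12 V.
With V_s suppressed (replaced by a short), R_th = R1' ‖ R2 = (14.90 × 11.5)/(14.90 + 11.5) = 6.491 kΩ.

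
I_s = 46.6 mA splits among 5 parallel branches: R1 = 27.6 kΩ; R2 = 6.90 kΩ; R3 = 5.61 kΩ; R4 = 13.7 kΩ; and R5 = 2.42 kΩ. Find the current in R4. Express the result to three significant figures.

ΣG = 1/27.6 + 1/6.90 + 1/5.61 + 1/13.7 + 1/2.42 = 0.8456.
Current divider: I(R4) = I_s · G_k/ΣG = 46.6 × (0.07299/0.8456) = 46.6 × 0.08632 = 4.022 mA.

I ≈ 4.02 mA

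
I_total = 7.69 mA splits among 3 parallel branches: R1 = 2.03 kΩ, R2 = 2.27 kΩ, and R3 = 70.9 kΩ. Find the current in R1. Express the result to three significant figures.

I ≈ 4.00 mA

ΣG = 1/2.03 + 1/2.27 + 1/70.9 = 0.9472.
R1 takes the fraction G_k/ΣG = 0.4926/0.9472 = 0.5200, so I = 7.69 × 0.5200 = 3.999 mA.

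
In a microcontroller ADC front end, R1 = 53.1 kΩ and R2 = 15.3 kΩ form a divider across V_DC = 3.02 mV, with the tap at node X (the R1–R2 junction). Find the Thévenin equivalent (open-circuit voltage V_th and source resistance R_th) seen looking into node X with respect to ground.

V_th ≈ 0.676 mV, R_th ≈ 11.9 kΩ

V_th is the unloaded tap voltage: V_DC · R2/(R1+R2) = 3.02 × 0.2237 = 0.6755 mV.
Looking into X with the source shorted: R_th = R1·R2/(R1+R2) = 53.10 × 15.3/68.40 = 11.88 kΩ.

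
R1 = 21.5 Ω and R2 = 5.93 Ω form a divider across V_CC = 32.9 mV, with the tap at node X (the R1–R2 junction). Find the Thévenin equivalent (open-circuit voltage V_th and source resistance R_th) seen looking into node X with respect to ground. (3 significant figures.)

V_th ≈ 7.11 mV, R_th ≈ 4.65 Ω

With X open, the divider is unloaded: V_th = 32.9 × 5.93/27.43 = 7.113 mV.
With V_CC suppressed (replaced by a short), R_th = R1 ‖ R2 = (21.50 × 5.93)/(21.50 + 5.93) = 4.648 Ω.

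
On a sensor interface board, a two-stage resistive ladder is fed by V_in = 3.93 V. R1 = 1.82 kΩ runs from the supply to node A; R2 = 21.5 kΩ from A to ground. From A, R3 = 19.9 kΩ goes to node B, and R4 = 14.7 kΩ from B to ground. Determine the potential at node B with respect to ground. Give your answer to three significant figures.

Node A sees R2 in parallel with the series input of stage 2, R3 + R4 = 34.60 kΩ.
R2 ‖ (R3+R4) = 13.26 kΩ.
First divider: V_A = V_in · 13.26/(1.82 + 13.26) = 3.456 V.
Then the unloaded second divider: V_B = V_A × R4/(R3+R4) = 3.456 × 0.4249 = 1.468 V.

V_B ≈ 1.47 V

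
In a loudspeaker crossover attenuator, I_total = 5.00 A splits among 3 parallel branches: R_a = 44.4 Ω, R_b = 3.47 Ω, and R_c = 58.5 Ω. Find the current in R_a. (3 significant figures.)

I ≈ 0.344 A

Total conductance ΣG = 1/44.4 + 1/3.47 + 1/58.5 = 0.3278 (units of 1/Ω).
Current divider: I(R_a) = I_total · G_k/ΣG = 5.00 × (0.02252/0.3278) = 5.00 × 0.06871 = 0.3435 A.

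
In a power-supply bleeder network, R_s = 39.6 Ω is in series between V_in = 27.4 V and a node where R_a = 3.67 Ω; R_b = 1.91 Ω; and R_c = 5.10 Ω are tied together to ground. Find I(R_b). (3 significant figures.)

I ≈ 0.356 A

Parallel bank: R_p = 1/(1/3.67 + 1/1.91 + 1/5.10) = 1.008 Ω.
V_A by voltage divider: V_A = 27.4 × 1.008/(39.6 + 1.008) = 0.6801 V.
I(R_b) = V_A / R_b = 0.6801/1.91 = 0.3561 A.
(Check via current divider: I_total = 0.6747 A; share G_k/ΣG = 0.5277 → same result.)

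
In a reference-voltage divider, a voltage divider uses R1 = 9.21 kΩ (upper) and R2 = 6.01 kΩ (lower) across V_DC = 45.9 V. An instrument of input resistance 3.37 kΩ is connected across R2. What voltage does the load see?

V_out ≈ 8.72 V

The load sits in parallel with R2, giving an effective lower resistance R2' = R2·R_L/(R2+R_L) = 2.159 kΩ.
Voltage divider with the loaded lower leg: V_out = 45.9 × 2.159/(9.21 + 2.159) = 45.9 × 0.1899 = 8.717 V.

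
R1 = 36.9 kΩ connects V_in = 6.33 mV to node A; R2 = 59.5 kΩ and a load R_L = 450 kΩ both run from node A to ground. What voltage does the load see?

V_out ≈ 3.72 mV

R2 ‖ R_L = (59.5 × 450)/(59.5 + 450) = 52.55 kΩ.
Then V_out = V_in · R2'/(R1 + R2') = 6.33 × 52.55/89.45 = 3.719 mV.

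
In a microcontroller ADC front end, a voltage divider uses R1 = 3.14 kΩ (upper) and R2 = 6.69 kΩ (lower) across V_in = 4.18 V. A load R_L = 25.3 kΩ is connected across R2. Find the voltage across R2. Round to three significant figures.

First combine the lower leg with the load: R2 ‖ R_L = 5.291 kΩ.
Voltage divider with the loaded lower leg: V_out = 4.18 × 5.291/(3.14 + 5.291) = 4.18 × 0.6276 = 2.623 V.

V_out ≈ 2.62 V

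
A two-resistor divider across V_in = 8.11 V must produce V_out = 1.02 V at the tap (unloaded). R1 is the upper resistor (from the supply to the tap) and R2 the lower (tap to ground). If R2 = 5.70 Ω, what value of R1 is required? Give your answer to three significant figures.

R1 ≈ 39.6 Ω

Required fraction k = V_out/V_in = 0.1258.
Rearranging, R1 = R2·(1−k)/k = 5.70 × 6.951 = 39.62 Ω.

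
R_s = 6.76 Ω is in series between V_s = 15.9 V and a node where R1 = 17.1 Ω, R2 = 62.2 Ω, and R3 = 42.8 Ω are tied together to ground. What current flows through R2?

I ≈ 0.154 A

Parallel bank: R_p = 1/(1/17.1 + 1/62.2 + 1/42.8) = 10.21 Ω.
Node voltage V_A = V_s · R_p/(R_s + R_p) = 15.9 × 0.6017 = 9.567 V.
Branch current I = V_A/R2 = 9.567/62.2 = 0.1538 A.
(Equivalently: I_total = 0.9368 A, then current-divider fraction G_k/ΣG = 0.1642.)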